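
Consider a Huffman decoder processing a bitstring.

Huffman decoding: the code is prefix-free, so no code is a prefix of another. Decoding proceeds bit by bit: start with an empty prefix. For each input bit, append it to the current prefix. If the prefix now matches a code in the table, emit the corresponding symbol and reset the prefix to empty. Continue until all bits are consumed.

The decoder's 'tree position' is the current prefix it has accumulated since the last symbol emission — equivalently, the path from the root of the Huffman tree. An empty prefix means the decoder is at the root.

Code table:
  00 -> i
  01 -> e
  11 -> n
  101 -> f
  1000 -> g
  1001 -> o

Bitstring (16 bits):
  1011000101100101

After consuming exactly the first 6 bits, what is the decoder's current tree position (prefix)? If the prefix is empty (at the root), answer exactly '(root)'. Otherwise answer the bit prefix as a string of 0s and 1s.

Bit 0: prefix='1' (no match yet)
Bit 1: prefix='10' (no match yet)
Bit 2: prefix='101' -> emit 'f', reset
Bit 3: prefix='1' (no match yet)
Bit 4: prefix='10' (no match yet)
Bit 5: prefix='100' (no match yet)

Answer: 100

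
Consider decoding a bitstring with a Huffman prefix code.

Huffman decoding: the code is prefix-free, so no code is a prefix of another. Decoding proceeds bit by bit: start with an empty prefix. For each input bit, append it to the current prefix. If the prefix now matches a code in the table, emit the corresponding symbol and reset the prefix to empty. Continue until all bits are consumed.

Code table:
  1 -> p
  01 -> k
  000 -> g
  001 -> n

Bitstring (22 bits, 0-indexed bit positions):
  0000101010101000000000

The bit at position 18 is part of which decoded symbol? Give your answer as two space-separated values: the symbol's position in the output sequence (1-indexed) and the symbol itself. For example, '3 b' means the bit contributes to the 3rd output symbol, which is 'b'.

Answer: 8 g

Derivation:
Bit 0: prefix='0' (no match yet)
Bit 1: prefix='00' (no match yet)
Bit 2: prefix='000' -> emit 'g', reset
Bit 3: prefix='0' (no match yet)
Bit 4: prefix='01' -> emit 'k', reset
Bit 5: prefix='0' (no match yet)
Bit 6: prefix='01' -> emit 'k', reset
Bit 7: prefix='0' (no match yet)
Bit 8: prefix='01' -> emit 'k', reset
Bit 9: prefix='0' (no match yet)
Bit 10: prefix='01' -> emit 'k', reset
Bit 11: prefix='0' (no match yet)
Bit 12: prefix='01' -> emit 'k', reset
Bit 13: prefix='0' (no match yet)
Bit 14: prefix='00' (no match yet)
Bit 15: prefix='000' -> emit 'g', reset
Bit 16: prefix='0' (no match yet)
Bit 17: prefix='00' (no match yet)
Bit 18: prefix='000' -> emit 'g', reset
Bit 19: prefix='0' (no match yet)
Bit 20: prefix='00' (no match yet)
Bit 21: prefix='000' -> emit 'g', reset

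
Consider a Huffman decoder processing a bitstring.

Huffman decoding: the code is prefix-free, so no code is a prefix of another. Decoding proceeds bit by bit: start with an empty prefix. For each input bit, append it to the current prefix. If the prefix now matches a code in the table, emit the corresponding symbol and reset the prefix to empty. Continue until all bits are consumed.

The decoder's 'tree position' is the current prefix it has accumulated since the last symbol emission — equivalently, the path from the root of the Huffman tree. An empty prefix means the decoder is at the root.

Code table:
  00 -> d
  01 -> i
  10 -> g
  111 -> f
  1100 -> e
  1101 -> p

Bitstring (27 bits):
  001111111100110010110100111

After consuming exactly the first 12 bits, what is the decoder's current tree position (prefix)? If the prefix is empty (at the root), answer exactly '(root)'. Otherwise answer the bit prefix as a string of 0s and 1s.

Answer: (root)

Derivation:
Bit 0: prefix='0' (no match yet)
Bit 1: prefix='00' -> emit 'd', reset
Bit 2: prefix='1' (no match yet)
Bit 3: prefix='11' (no match yet)
Bit 4: prefix='111' -> emit 'f', reset
Bit 5: prefix='1' (no match yet)
Bit 6: prefix='11' (no match yet)
Bit 7: prefix='111' -> emit 'f', reset
Bit 8: prefix='1' (no match yet)
Bit 9: prefix='11' (no match yet)
Bit 10: prefix='110' (no match yet)
Bit 11: prefix='1100' -> emit 'e', reset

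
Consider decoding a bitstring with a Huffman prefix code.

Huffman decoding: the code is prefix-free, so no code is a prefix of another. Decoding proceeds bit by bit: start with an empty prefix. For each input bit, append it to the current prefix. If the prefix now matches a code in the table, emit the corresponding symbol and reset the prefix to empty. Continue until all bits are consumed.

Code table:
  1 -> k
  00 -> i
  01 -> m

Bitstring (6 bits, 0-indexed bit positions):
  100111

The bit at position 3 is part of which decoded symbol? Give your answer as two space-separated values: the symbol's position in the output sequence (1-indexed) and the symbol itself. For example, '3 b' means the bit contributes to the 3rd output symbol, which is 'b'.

Bit 0: prefix='1' -> emit 'k', reset
Bit 1: prefix='0' (no match yet)
Bit 2: prefix='00' -> emit 'i', reset
Bit 3: prefix='1' -> emit 'k', reset
Bit 4: prefix='1' -> emit 'k', reset
Bit 5: prefix='1' -> emit 'k', reset

Answer: 3 k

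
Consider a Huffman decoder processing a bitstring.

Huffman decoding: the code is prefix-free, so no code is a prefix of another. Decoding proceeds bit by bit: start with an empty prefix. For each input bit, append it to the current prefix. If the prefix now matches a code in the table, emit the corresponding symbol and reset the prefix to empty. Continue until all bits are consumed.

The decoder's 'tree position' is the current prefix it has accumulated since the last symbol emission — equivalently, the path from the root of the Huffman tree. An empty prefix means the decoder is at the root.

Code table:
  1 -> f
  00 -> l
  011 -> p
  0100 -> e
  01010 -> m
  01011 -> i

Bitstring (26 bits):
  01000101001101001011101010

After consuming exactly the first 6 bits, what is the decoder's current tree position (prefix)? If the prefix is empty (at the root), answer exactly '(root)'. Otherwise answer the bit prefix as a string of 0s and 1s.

Bit 0: prefix='0' (no match yet)
Bit 1: prefix='01' (no match yet)
Bit 2: prefix='010' (no match yet)
Bit 3: prefix='0100' -> emit 'e', reset
Bit 4: prefix='0' (no match yet)
Bit 5: prefix='01' (no match yet)

Answer: 01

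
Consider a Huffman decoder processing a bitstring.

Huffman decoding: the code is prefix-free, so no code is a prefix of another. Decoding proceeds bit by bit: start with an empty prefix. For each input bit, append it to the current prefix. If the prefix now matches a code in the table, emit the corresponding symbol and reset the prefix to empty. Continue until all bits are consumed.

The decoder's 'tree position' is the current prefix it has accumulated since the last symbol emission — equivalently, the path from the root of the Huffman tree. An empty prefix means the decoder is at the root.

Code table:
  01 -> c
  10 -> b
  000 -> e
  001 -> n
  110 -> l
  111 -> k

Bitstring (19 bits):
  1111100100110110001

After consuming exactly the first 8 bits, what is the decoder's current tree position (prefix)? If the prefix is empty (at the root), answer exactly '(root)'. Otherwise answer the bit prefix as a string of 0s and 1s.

Answer: (root)

Derivation:
Bit 0: prefix='1' (no match yet)
Bit 1: prefix='11' (no match yet)
Bit 2: prefix='111' -> emit 'k', reset
Bit 3: prefix='1' (no match yet)
Bit 4: prefix='11' (no match yet)
Bit 5: prefix='110' -> emit 'l', reset
Bit 6: prefix='0' (no match yet)
Bit 7: prefix='01' -> emit 'c', reset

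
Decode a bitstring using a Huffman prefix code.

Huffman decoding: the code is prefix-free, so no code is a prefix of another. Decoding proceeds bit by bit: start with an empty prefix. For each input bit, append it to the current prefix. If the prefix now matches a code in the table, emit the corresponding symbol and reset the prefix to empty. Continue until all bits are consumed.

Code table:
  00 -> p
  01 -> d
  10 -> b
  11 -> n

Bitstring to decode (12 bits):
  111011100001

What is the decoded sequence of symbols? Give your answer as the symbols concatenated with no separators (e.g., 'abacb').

Answer: nbnbpd

Derivation:
Bit 0: prefix='1' (no match yet)
Bit 1: prefix='11' -> emit 'n', reset
Bit 2: prefix='1' (no match yet)
Bit 3: prefix='10' -> emit 'b', reset
Bit 4: prefix='1' (no match yet)
Bit 5: prefix='11' -> emit 'n', reset
Bit 6: prefix='1' (no match yet)
Bit 7: prefix='10' -> emit 'b', reset
Bit 8: prefix='0' (no match yet)
Bit 9: prefix='00' -> emit 'p', reset
Bit 10: prefix='0' (no match yet)
Bit 11: prefix='01' -> emit 'd', reset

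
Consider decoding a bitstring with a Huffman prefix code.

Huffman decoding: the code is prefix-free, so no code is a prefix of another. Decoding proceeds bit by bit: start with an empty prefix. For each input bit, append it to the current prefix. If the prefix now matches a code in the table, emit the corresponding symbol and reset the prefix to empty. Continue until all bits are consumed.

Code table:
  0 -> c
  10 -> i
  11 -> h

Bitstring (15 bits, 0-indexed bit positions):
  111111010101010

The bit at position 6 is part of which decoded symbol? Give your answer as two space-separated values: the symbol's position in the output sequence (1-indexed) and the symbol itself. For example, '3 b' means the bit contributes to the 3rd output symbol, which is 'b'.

Bit 0: prefix='1' (no match yet)
Bit 1: prefix='11' -> emit 'h', reset
Bit 2: prefix='1' (no match yet)
Bit 3: prefix='11' -> emit 'h', reset
Bit 4: prefix='1' (no match yet)
Bit 5: prefix='11' -> emit 'h', reset
Bit 6: prefix='0' -> emit 'c', reset
Bit 7: prefix='1' (no match yet)
Bit 8: prefix='10' -> emit 'i', reset
Bit 9: prefix='1' (no match yet)
Bit 10: prefix='10' -> emit 'i', reset

Answer: 4 c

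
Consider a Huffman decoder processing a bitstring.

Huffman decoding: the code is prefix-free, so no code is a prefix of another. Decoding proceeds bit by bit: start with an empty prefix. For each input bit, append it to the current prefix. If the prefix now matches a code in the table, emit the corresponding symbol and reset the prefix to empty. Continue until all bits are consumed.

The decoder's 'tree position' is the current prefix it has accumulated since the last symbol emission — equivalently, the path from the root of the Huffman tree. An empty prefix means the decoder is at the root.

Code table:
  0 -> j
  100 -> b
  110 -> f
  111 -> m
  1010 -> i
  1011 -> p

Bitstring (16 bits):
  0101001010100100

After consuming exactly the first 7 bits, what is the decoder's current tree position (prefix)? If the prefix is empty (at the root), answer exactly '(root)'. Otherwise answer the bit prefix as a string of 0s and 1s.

Bit 0: prefix='0' -> emit 'j', reset
Bit 1: prefix='1' (no match yet)
Bit 2: prefix='10' (no match yet)
Bit 3: prefix='101' (no match yet)
Bit 4: prefix='1010' -> emit 'i', reset
Bit 5: prefix='0' -> emit 'j', reset
Bit 6: prefix='1' (no match yet)

Answer: 1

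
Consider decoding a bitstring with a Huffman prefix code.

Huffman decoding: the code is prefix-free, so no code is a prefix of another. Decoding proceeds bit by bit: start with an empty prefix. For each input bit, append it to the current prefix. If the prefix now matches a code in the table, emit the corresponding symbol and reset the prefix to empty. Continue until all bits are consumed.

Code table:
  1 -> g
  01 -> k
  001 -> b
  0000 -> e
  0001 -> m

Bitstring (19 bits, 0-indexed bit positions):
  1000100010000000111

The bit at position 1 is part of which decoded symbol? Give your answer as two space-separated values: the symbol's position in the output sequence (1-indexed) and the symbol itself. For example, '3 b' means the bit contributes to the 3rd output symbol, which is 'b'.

Bit 0: prefix='1' -> emit 'g', reset
Bit 1: prefix='0' (no match yet)
Bit 2: prefix='00' (no match yet)
Bit 3: prefix='000' (no match yet)
Bit 4: prefix='0001' -> emit 'm', reset
Bit 5: prefix='0' (no match yet)

Answer: 2 m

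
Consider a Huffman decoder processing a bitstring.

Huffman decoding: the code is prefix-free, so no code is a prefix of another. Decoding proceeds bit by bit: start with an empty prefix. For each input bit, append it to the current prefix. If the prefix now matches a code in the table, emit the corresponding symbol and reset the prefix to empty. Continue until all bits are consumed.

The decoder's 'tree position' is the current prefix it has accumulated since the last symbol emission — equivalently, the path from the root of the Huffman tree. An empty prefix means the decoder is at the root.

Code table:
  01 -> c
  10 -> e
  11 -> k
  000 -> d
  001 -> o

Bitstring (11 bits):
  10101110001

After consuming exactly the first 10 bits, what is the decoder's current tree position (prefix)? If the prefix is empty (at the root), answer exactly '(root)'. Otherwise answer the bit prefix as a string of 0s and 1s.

Answer: 00

Derivation:
Bit 0: prefix='1' (no match yet)
Bit 1: prefix='10' -> emit 'e', reset
Bit 2: prefix='1' (no match yet)
Bit 3: prefix='10' -> emit 'e', reset
Bit 4: prefix='1' (no match yet)
Bit 5: prefix='11' -> emit 'k', reset
Bit 6: prefix='1' (no match yet)
Bit 7: prefix='10' -> emit 'e', reset
Bit 8: prefix='0' (no match yet)
Bit 9: prefix='00' (no match yet)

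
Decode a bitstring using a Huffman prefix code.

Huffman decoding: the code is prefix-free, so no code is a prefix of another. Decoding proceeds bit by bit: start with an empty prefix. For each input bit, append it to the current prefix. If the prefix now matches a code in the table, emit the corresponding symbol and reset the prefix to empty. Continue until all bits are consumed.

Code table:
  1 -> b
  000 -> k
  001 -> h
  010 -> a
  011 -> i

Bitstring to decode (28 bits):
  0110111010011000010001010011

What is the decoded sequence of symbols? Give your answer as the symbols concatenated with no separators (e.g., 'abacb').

Bit 0: prefix='0' (no match yet)
Bit 1: prefix='01' (no match yet)
Bit 2: prefix='011' -> emit 'i', reset
Bit 3: prefix='0' (no match yet)
Bit 4: prefix='01' (no match yet)
Bit 5: prefix='011' -> emit 'i', reset
Bit 6: prefix='1' -> emit 'b', reset
Bit 7: prefix='0' (no match yet)
Bit 8: prefix='01' (no match yet)
Bit 9: prefix='010' -> emit 'a', reset
Bit 10: prefix='0' (no match yet)
Bit 11: prefix='01' (no match yet)
Bit 12: prefix='011' -> emit 'i', reset
Bit 13: prefix='0' (no match yet)
Bit 14: prefix='00' (no match yet)
Bit 15: prefix='000' -> emit 'k', reset
Bit 16: prefix='0' (no match yet)
Bit 17: prefix='01' (no match yet)
Bit 18: prefix='010' -> emit 'a', reset
Bit 19: prefix='0' (no match yet)
Bit 20: prefix='00' (no match yet)
Bit 21: prefix='001' -> emit 'h', reset
Bit 22: prefix='0' (no match yet)
Bit 23: prefix='01' (no match yet)
Bit 24: prefix='010' -> emit 'a', reset
Bit 25: prefix='0' (no match yet)
Bit 26: prefix='01' (no match yet)
Bit 27: prefix='011' -> emit 'i', reset

Answer: iibaikahai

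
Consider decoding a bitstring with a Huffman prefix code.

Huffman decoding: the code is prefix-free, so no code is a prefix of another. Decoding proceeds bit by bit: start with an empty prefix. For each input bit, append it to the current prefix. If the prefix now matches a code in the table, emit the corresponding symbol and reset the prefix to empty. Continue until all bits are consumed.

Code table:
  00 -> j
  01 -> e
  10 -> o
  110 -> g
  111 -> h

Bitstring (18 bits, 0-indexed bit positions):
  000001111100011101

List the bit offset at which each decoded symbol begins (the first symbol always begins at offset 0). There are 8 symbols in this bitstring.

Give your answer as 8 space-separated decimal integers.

Answer: 0 2 4 6 9 11 13 16

Derivation:
Bit 0: prefix='0' (no match yet)
Bit 1: prefix='00' -> emit 'j', reset
Bit 2: prefix='0' (no match yet)
Bit 3: prefix='00' -> emit 'j', reset
Bit 4: prefix='0' (no match yet)
Bit 5: prefix='01' -> emit 'e', reset
Bit 6: prefix='1' (no match yet)
Bit 7: prefix='11' (no match yet)
Bit 8: prefix='111' -> emit 'h', reset
Bit 9: prefix='1' (no match yet)
Bit 10: prefix='10' -> emit 'o', reset
Bit 11: prefix='0' (no match yet)
Bit 12: prefix='00' -> emit 'j', reset
Bit 13: prefix='1' (no match yet)
Bit 14: prefix='11' (no match yet)
Bit 15: prefix='111' -> emit 'h', reset
Bit 16: prefix='0' (no match yet)
Bit 17: prefix='01' -> emit 'e', reset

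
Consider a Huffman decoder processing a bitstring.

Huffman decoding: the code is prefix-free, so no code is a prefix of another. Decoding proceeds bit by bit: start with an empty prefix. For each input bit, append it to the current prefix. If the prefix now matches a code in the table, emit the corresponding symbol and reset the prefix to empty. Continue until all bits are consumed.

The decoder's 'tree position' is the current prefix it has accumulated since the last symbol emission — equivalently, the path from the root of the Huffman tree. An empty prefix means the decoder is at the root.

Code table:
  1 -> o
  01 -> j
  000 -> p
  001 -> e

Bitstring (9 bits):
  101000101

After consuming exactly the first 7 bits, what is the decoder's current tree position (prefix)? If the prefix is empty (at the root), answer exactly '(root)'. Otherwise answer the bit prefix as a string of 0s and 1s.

Bit 0: prefix='1' -> emit 'o', reset
Bit 1: prefix='0' (no match yet)
Bit 2: prefix='01' -> emit 'j', reset
Bit 3: prefix='0' (no match yet)
Bit 4: prefix='00' (no match yet)
Bit 5: prefix='000' -> emit 'p', reset
Bit 6: prefix='1' -> emit 'o', reset

Answer: (root)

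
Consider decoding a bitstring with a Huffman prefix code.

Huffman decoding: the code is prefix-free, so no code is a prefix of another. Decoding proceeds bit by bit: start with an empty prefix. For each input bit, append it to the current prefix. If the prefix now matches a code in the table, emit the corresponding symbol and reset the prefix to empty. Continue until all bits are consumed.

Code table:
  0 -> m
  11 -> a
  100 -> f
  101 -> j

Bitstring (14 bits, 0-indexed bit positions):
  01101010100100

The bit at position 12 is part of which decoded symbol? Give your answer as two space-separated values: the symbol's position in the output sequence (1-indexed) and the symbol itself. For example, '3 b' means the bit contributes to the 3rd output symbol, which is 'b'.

Answer: 7 f

Derivation:
Bit 0: prefix='0' -> emit 'm', reset
Bit 1: prefix='1' (no match yet)
Bit 2: prefix='11' -> emit 'a', reset
Bit 3: prefix='0' -> emit 'm', reset
Bit 4: prefix='1' (no match yet)
Bit 5: prefix='10' (no match yet)
Bit 6: prefix='101' -> emit 'j', reset
Bit 7: prefix='0' -> emit 'm', reset
Bit 8: prefix='1' (no match yet)
Bit 9: prefix='10' (no match yet)
Bit 10: prefix='100' -> emit 'f', reset
Bit 11: prefix='1' (no match yet)
Bit 12: prefix='10' (no match yet)
Bit 13: prefix='100' -> emit 'f', reset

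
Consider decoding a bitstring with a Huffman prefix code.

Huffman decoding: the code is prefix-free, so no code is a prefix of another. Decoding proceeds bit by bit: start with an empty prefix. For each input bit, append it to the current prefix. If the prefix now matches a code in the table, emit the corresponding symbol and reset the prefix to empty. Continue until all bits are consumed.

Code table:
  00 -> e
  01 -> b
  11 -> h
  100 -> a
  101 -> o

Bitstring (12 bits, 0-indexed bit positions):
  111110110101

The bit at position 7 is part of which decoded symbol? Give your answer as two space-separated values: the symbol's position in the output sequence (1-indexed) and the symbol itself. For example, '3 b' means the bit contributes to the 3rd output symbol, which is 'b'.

Answer: 4 o

Derivation:
Bit 0: prefix='1' (no match yet)
Bit 1: prefix='11' -> emit 'h', reset
Bit 2: prefix='1' (no match yet)
Bit 3: prefix='11' -> emit 'h', reset
Bit 4: prefix='1' (no match yet)
Bit 5: prefix='10' (no match yet)
Bit 6: prefix='101' -> emit 'o', reset
Bit 7: prefix='1' (no match yet)
Bit 8: prefix='10' (no match yet)
Bit 9: prefix='101' -> emit 'o', reset
Bit 10: prefix='0' (no match yet)
Bit 11: prefix='01' -> emit 'b', reset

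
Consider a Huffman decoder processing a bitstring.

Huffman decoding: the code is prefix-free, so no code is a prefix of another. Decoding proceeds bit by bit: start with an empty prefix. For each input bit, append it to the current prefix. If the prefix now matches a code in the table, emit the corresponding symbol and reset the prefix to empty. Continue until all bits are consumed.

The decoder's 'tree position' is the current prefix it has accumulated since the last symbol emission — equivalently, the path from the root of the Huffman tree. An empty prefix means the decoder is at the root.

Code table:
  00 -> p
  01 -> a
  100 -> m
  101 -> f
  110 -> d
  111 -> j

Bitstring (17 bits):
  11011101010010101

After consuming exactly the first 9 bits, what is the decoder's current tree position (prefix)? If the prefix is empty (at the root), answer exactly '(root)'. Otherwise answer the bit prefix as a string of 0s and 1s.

Answer: 0

Derivation:
Bit 0: prefix='1' (no match yet)
Bit 1: prefix='11' (no match yet)
Bit 2: prefix='110' -> emit 'd', reset
Bit 3: prefix='1' (no match yet)
Bit 4: prefix='11' (no match yet)
Bit 5: prefix='111' -> emit 'j', reset
Bit 6: prefix='0' (no match yet)
Bit 7: prefix='01' -> emit 'a', reset
Bit 8: prefix='0' (no match yet)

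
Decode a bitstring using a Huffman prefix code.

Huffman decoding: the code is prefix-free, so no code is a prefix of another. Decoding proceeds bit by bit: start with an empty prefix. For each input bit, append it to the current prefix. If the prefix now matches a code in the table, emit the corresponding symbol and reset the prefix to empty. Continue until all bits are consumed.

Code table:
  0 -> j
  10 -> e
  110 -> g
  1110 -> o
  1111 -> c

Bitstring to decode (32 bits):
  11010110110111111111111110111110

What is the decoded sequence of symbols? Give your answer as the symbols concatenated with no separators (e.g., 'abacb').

Bit 0: prefix='1' (no match yet)
Bit 1: prefix='11' (no match yet)
Bit 2: prefix='110' -> emit 'g', reset
Bit 3: prefix='1' (no match yet)
Bit 4: prefix='10' -> emit 'e', reset
Bit 5: prefix='1' (no match yet)
Bit 6: prefix='11' (no match yet)
Bit 7: prefix='110' -> emit 'g', reset
Bit 8: prefix='1' (no match yet)
Bit 9: prefix='11' (no match yet)
Bit 10: prefix='110' -> emit 'g', reset
Bit 11: prefix='1' (no match yet)
Bit 12: prefix='11' (no match yet)
Bit 13: prefix='111' (no match yet)
Bit 14: prefix='1111' -> emit 'c', reset
Bit 15: prefix='1' (no match yet)
Bit 16: prefix='11' (no match yet)
Bit 17: prefix='111' (no match yet)
Bit 18: prefix='1111' -> emit 'c', reset
Bit 19: prefix='1' (no match yet)
Bit 20: prefix='11' (no match yet)
Bit 21: prefix='111' (no match yet)
Bit 22: prefix='1111' -> emit 'c', reset
Bit 23: prefix='1' (no match yet)
Bit 24: prefix='11' (no match yet)
Bit 25: prefix='110' -> emit 'g', reset
Bit 26: prefix='1' (no match yet)
Bit 27: prefix='11' (no match yet)
Bit 28: prefix='111' (no match yet)
Bit 29: prefix='1111' -> emit 'c', reset
Bit 30: prefix='1' (no match yet)
Bit 31: prefix='10' -> emit 'e', reset

Answer: geggcccgce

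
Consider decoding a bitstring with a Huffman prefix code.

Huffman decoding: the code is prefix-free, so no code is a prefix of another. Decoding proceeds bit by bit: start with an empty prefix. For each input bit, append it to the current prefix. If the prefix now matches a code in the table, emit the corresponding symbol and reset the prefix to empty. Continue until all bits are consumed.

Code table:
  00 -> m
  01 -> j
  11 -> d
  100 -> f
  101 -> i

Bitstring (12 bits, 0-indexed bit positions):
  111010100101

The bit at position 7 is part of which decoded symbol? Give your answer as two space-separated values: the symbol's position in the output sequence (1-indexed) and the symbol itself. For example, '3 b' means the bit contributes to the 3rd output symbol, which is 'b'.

Bit 0: prefix='1' (no match yet)
Bit 1: prefix='11' -> emit 'd', reset
Bit 2: prefix='1' (no match yet)
Bit 3: prefix='10' (no match yet)
Bit 4: prefix='101' -> emit 'i', reset
Bit 5: prefix='0' (no match yet)
Bit 6: prefix='01' -> emit 'j', reset
Bit 7: prefix='0' (no match yet)
Bit 8: prefix='00' -> emit 'm', reset
Bit 9: prefix='1' (no match yet)
Bit 10: prefix='10' (no match yet)
Bit 11: prefix='101' -> emit 'i', reset

Answer: 4 m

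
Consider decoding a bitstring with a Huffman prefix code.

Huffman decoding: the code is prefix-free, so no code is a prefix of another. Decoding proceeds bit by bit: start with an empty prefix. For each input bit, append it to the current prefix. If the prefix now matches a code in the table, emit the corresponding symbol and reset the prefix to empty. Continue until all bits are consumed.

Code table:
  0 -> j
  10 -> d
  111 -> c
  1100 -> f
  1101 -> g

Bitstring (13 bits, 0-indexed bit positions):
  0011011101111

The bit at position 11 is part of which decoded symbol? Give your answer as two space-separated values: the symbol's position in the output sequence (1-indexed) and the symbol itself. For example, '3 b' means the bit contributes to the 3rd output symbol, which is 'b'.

Answer: 5 c

Derivation:
Bit 0: prefix='0' -> emit 'j', reset
Bit 1: prefix='0' -> emit 'j', reset
Bit 2: prefix='1' (no match yet)
Bit 3: prefix='11' (no match yet)
Bit 4: prefix='110' (no match yet)
Bit 5: prefix='1101' -> emit 'g', reset
Bit 6: prefix='1' (no match yet)
Bit 7: prefix='11' (no match yet)
Bit 8: prefix='110' (no match yet)
Bit 9: prefix='1101' -> emit 'g', reset
Bit 10: prefix='1' (no match yet)
Bit 11: prefix='11' (no match yet)
Bit 12: prefix='111' -> emit 'c', reset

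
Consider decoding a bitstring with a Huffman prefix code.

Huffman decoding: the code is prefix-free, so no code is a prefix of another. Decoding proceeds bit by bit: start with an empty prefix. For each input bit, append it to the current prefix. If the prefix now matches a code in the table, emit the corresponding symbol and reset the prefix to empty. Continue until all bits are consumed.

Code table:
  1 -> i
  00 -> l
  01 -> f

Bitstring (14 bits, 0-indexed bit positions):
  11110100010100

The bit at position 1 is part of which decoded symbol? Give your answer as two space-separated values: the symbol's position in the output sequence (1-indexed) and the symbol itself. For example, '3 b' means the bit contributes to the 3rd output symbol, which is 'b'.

Answer: 2 i

Derivation:
Bit 0: prefix='1' -> emit 'i', reset
Bit 1: prefix='1' -> emit 'i', reset
Bit 2: prefix='1' -> emit 'i', reset
Bit 3: prefix='1' -> emit 'i', reset
Bit 4: prefix='0' (no match yet)
Bit 5: prefix='01' -> emit 'f', reset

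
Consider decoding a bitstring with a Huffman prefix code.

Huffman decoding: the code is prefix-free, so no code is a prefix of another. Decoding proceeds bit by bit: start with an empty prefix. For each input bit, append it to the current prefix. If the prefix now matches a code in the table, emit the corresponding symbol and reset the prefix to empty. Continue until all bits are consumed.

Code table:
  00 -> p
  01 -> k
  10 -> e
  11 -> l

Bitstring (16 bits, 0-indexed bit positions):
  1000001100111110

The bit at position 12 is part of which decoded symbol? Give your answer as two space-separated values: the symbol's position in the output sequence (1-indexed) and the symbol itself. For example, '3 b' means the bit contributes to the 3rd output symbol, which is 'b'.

Answer: 7 l

Derivation:
Bit 0: prefix='1' (no match yet)
Bit 1: prefix='10' -> emit 'e', reset
Bit 2: prefix='0' (no match yet)
Bit 3: prefix='00' -> emit 'p', reset
Bit 4: prefix='0' (no match yet)
Bit 5: prefix='00' -> emit 'p', reset
Bit 6: prefix='1' (no match yet)
Bit 7: prefix='11' -> emit 'l', reset
Bit 8: prefix='0' (no match yet)
Bit 9: prefix='00' -> emit 'p', reset
Bit 10: prefix='1' (no match yet)
Bit 11: prefix='11' -> emit 'l', reset
Bit 12: prefix='1' (no match yet)
Bit 13: prefix='11' -> emit 'l', reset
Bit 14: prefix='1' (no match yet)
Bit 15: prefix='10' -> emit 'e', reset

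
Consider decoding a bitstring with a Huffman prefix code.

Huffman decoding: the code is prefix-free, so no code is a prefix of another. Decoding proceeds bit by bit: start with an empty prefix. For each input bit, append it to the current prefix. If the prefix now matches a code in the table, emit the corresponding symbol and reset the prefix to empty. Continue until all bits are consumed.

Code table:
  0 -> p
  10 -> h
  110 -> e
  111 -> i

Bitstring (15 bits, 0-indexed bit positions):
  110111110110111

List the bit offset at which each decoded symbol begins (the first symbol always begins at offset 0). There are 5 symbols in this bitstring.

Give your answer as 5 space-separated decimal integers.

Bit 0: prefix='1' (no match yet)
Bit 1: prefix='11' (no match yet)
Bit 2: prefix='110' -> emit 'e', reset
Bit 3: prefix='1' (no match yet)
Bit 4: prefix='11' (no match yet)
Bit 5: prefix='111' -> emit 'i', reset
Bit 6: prefix='1' (no match yet)
Bit 7: prefix='11' (no match yet)
Bit 8: prefix='110' -> emit 'e', reset
Bit 9: prefix='1' (no match yet)
Bit 10: prefix='11' (no match yet)
Bit 11: prefix='110' -> emit 'e', reset
Bit 12: prefix='1' (no match yet)
Bit 13: prefix='11' (no match yet)
Bit 14: prefix='111' -> emit 'i', reset

Answer: 0 3 6 9 12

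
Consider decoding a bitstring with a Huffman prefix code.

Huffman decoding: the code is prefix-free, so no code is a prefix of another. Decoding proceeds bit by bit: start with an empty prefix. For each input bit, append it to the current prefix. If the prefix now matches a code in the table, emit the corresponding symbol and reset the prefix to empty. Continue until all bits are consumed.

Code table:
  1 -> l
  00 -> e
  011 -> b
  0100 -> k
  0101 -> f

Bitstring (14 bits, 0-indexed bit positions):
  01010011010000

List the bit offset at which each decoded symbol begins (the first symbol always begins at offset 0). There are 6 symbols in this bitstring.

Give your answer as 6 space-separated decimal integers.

Bit 0: prefix='0' (no match yet)
Bit 1: prefix='01' (no match yet)
Bit 2: prefix='010' (no match yet)
Bit 3: prefix='0101' -> emit 'f', reset
Bit 4: prefix='0' (no match yet)
Bit 5: prefix='00' -> emit 'e', reset
Bit 6: prefix='1' -> emit 'l', reset
Bit 7: prefix='1' -> emit 'l', reset
Bit 8: prefix='0' (no match yet)
Bit 9: prefix='01' (no match yet)
Bit 10: prefix='010' (no match yet)
Bit 11: prefix='0100' -> emit 'k', reset
Bit 12: prefix='0' (no match yet)
Bit 13: prefix='00' -> emit 'e', reset

Answer: 0 4 6 7 8 12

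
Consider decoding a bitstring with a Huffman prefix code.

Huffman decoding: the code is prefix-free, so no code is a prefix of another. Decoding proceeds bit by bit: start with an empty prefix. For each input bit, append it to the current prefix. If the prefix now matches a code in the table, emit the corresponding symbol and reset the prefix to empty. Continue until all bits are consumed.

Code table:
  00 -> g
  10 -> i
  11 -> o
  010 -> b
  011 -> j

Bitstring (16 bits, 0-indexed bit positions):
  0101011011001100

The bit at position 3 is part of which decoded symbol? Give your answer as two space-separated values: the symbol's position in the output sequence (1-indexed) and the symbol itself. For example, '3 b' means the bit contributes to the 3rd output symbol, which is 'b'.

Answer: 2 i

Derivation:
Bit 0: prefix='0' (no match yet)
Bit 1: prefix='01' (no match yet)
Bit 2: prefix='010' -> emit 'b', reset
Bit 3: prefix='1' (no match yet)
Bit 4: prefix='10' -> emit 'i', reset
Bit 5: prefix='1' (no match yet)
Bit 6: prefix='11' -> emit 'o', reset
Bit 7: prefix='0' (no match yet)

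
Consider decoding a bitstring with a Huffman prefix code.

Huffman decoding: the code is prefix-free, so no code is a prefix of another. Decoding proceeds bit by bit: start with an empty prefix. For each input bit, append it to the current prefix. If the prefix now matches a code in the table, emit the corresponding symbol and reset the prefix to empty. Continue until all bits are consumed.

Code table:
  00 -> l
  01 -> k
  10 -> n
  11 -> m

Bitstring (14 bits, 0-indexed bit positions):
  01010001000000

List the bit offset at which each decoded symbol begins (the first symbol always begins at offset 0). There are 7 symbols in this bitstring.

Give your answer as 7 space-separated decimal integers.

Bit 0: prefix='0' (no match yet)
Bit 1: prefix='01' -> emit 'k', reset
Bit 2: prefix='0' (no match yet)
Bit 3: prefix='01' -> emit 'k', reset
Bit 4: prefix='0' (no match yet)
Bit 5: prefix='00' -> emit 'l', reset
Bit 6: prefix='0' (no match yet)
Bit 7: prefix='01' -> emit 'k', reset
Bit 8: prefix='0' (no match yet)
Bit 9: prefix='00' -> emit 'l', reset
Bit 10: prefix='0' (no match yet)
Bit 11: prefix='00' -> emit 'l', reset
Bit 12: prefix='0' (no match yet)
Bit 13: prefix='00' -> emit 'l', reset

Answer: 0 2 4 6 8 10 12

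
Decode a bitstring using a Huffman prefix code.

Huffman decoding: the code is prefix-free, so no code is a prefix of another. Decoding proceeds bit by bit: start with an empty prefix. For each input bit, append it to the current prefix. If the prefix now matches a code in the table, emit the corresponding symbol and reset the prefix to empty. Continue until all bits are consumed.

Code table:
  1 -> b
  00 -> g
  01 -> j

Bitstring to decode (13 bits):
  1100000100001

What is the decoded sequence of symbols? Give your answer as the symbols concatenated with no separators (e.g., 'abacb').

Answer: bbggjggb

Derivation:
Bit 0: prefix='1' -> emit 'b', reset
Bit 1: prefix='1' -> emit 'b', reset
Bit 2: prefix='0' (no match yet)
Bit 3: prefix='00' -> emit 'g', reset
Bit 4: prefix='0' (no match yet)
Bit 5: prefix='00' -> emit 'g', reset
Bit 6: prefix='0' (no match yet)
Bit 7: prefix='01' -> emit 'j', reset
Bit 8: prefix='0' (no match yet)
Bit 9: prefix='00' -> emit 'g', reset
Bit 10: prefix='0' (no match yet)
Bit 11: prefix='00' -> emit 'g', reset
Bit 12: prefix='1' -> emit 'b', reset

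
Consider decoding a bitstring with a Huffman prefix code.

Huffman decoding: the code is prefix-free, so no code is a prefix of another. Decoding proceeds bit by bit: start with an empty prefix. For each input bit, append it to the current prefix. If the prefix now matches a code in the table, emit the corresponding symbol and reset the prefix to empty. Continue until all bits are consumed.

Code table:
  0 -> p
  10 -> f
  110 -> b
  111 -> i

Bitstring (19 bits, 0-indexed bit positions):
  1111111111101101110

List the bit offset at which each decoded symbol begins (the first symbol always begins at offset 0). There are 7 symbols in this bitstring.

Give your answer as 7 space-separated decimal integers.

Bit 0: prefix='1' (no match yet)
Bit 1: prefix='11' (no match yet)
Bit 2: prefix='111' -> emit 'i', reset
Bit 3: prefix='1' (no match yet)
Bit 4: prefix='11' (no match yet)
Bit 5: prefix='111' -> emit 'i', reset
Bit 6: prefix='1' (no match yet)
Bit 7: prefix='11' (no match yet)
Bit 8: prefix='111' -> emit 'i', reset
Bit 9: prefix='1' (no match yet)
Bit 10: prefix='11' (no match yet)
Bit 11: prefix='110' -> emit 'b', reset
Bit 12: prefix='1' (no match yet)
Bit 13: prefix='11' (no match yet)
Bit 14: prefix='110' -> emit 'b', reset
Bit 15: prefix='1' (no match yet)
Bit 16: prefix='11' (no match yet)
Bit 17: prefix='111' -> emit 'i', reset
Bit 18: prefix='0' -> emit 'p', reset

Answer: 0 3 6 9 12 15 18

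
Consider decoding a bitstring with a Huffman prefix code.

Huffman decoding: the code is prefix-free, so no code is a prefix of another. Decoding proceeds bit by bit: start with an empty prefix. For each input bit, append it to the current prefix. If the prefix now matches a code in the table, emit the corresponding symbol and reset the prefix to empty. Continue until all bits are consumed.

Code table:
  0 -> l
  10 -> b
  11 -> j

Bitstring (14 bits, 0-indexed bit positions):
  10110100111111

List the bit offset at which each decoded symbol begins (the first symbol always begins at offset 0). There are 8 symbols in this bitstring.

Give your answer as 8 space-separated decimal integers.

Bit 0: prefix='1' (no match yet)
Bit 1: prefix='10' -> emit 'b', reset
Bit 2: prefix='1' (no match yet)
Bit 3: prefix='11' -> emit 'j', reset
Bit 4: prefix='0' -> emit 'l', reset
Bit 5: prefix='1' (no match yet)
Bit 6: prefix='10' -> emit 'b', reset
Bit 7: prefix='0' -> emit 'l', reset
Bit 8: prefix='1' (no match yet)
Bit 9: prefix='11' -> emit 'j', reset
Bit 10: prefix='1' (no match yet)
Bit 11: prefix='11' -> emit 'j', reset
Bit 12: prefix='1' (no match yet)
Bit 13: prefix='11' -> emit 'j', reset

Answer: 0 2 4 5 7 8 10 12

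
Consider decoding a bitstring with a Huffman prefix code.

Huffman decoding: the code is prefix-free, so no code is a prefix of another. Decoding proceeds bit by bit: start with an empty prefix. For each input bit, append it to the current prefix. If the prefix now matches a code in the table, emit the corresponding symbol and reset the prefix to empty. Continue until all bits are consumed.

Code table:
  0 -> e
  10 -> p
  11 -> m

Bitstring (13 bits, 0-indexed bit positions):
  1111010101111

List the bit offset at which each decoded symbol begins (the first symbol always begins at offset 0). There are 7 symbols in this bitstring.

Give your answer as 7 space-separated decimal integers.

Answer: 0 2 4 5 7 9 11

Derivation:
Bit 0: prefix='1' (no match yet)
Bit 1: prefix='11' -> emit 'm', reset
Bit 2: prefix='1' (no match yet)
Bit 3: prefix='11' -> emit 'm', reset
Bit 4: prefix='0' -> emit 'e', reset
Bit 5: prefix='1' (no match yet)
Bit 6: prefix='10' -> emit 'p', reset
Bit 7: prefix='1' (no match yet)
Bit 8: prefix='10' -> emit 'p', reset
Bit 9: prefix='1' (no match yet)
Bit 10: prefix='11' -> emit 'm', reset
Bit 11: prefix='1' (no match yet)
Bit 12: prefix='11' -> emit 'm', reset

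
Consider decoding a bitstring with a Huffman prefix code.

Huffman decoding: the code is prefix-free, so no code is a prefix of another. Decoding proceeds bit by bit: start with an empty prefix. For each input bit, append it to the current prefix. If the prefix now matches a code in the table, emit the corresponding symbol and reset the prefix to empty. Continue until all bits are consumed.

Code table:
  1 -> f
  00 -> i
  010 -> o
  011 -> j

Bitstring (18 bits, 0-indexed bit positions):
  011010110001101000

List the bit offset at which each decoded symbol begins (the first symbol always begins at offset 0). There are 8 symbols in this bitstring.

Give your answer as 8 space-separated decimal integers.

Bit 0: prefix='0' (no match yet)
Bit 1: prefix='01' (no match yet)
Bit 2: prefix='011' -> emit 'j', reset
Bit 3: prefix='0' (no match yet)
Bit 4: prefix='01' (no match yet)
Bit 5: prefix='010' -> emit 'o', reset
Bit 6: prefix='1' -> emit 'f', reset
Bit 7: prefix='1' -> emit 'f', reset
Bit 8: prefix='0' (no match yet)
Bit 9: prefix='00' -> emit 'i', reset
Bit 10: prefix='0' (no match yet)
Bit 11: prefix='01' (no match yet)
Bit 12: prefix='011' -> emit 'j', reset
Bit 13: prefix='0' (no match yet)
Bit 14: prefix='01' (no match yet)
Bit 15: prefix='010' -> emit 'o', reset
Bit 16: prefix='0' (no match yet)
Bit 17: prefix='00' -> emit 'i', reset

Answer: 0 3 6 7 8 10 13 16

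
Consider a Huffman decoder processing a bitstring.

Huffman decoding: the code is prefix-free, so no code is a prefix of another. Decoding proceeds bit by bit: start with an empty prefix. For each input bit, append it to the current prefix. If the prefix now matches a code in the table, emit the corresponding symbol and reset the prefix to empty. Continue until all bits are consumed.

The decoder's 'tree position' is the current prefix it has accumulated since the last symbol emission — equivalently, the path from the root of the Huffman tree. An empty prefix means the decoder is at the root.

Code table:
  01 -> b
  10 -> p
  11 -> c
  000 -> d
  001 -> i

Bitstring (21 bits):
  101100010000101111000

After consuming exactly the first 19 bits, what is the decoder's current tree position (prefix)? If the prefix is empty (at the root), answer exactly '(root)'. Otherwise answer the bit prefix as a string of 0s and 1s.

Answer: 0

Derivation:
Bit 0: prefix='1' (no match yet)
Bit 1: prefix='10' -> emit 'p', reset
Bit 2: prefix='1' (no match yet)
Bit 3: prefix='11' -> emit 'c', reset
Bit 4: prefix='0' (no match yet)
Bit 5: prefix='00' (no match yet)
Bit 6: prefix='000' -> emit 'd', reset
Bit 7: prefix='1' (no match yet)
Bit 8: prefix='10' -> emit 'p', reset
Bit 9: prefix='0' (no match yet)
Bit 10: prefix='00' (no match yet)
Bit 11: prefix='000' -> emit 'd', reset
Bit 12: prefix='1' (no match yet)
Bit 13: prefix='10' -> emit 'p', reset
Bit 14: prefix='1' (no match yet)
Bit 15: prefix='11' -> emit 'c', reset
Bit 16: prefix='1' (no match yet)
Bit 17: prefix='11' -> emit 'c', reset
Bit 18: prefix='0' (no match yet)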